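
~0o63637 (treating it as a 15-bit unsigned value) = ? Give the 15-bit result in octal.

0o14140

Each oct digit d becomes 7−d:
  6→1, 3→4, 6→1, 3→4, 7→0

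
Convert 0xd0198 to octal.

Expand each hex digit to 4 bits: d=1101 0=0000 1=0001 9=1001 8=1000.
Group the bits in threes: 011 010 000 000 110 011 000 → 3200630.

0o3200630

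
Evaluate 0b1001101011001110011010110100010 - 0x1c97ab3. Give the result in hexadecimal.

0b1001101011001110011010110100010 = 0x4d6735a2 in hexadecimal.
Subtract column by column in base 16:
  2-3 → f (borrow)
  a-b-1 → e (borrow)
  5-a-1 → a (borrow)
  3-7-1 → b (borrow)
  7-9-1 → d (borrow)
  6-c-1 → 9 (borrow)
  d-1-1 → b
  4-0 → 4

0x4b9dbaef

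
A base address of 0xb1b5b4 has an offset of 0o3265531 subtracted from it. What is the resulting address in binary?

0b101001000100101001011011

0xb1b5b4 = 0b101100011011010110110100 in binary.
0o3265531 = 0b11010110101101011001 in binary.
Subtract column by column in base 2:
  0-1 → 1 (borrow)
  0-0-1 → 1 (borrow)
  1-0-1 → 0
  0-1 → 1 (borrow)
  1-1-1 → 1 (borrow)
  1-0-1 → 0
  0-1 → 1 (borrow)
  1-0-1 → 0
  1-1 → 0
  0-1 → 1 (borrow)
  1-0-1 → 0
  0-1 → 1 (borrow)
  1-0-1 → 0
  1-1 → 0
  0-1 → 1 (borrow)
  1-0-1 → 0
  1-1 → 0
  0-0 → 0
  0-1 → 1 (borrow)
  0-1-1 → 0 (borrow)
  1-0-1 → 0
  1-0 → 1
  0-0 → 0
  1-0 → 1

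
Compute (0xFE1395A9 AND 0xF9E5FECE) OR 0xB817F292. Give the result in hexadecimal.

0xF817F69A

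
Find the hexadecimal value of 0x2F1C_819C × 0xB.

0x2063991B4

Multiply each base-16 digit by 11, carrying:
  C×11 = 132 → write 4 carry 8
  9×11+8 = 107 → write B carry 6
  1×11+6 = 17 → write 1 carry 1
  8×11+1 = 89 → write 9 carry 5
  C×11+5 = 137 → write 9 carry 8
  1×11+8 = 19 → write 3 carry 1
  F×11+1 = 166 → write 6 carry 10
  2×11+10 = 32 → write 0 carry 2
  remaining carry: 2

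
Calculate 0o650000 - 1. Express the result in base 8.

The trailing 4 digits are 0, so subtracting 1 borrows through: they become 7 and the next digit up decrements.

0o647777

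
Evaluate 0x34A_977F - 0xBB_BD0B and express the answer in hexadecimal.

Subtract column by column in base 16:
  F-B → 4
  7-0 → 7
  7-D → A (borrow)
  9-B-1 → D (borrow)
  A-B-1 → E (borrow)
  4-B-1 → 8 (borrow)
  3-0-1 → 2

0x28EDA74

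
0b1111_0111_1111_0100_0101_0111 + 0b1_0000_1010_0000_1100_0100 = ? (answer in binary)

Add column by column in base 2, right to left:
  1+0 = 1
  1+0 = 1
  1+1 = 0 carry 1
  0+0+1 = 1
  1+0 = 1
  0+0 = 0
  1+1 = 0 carry 1
  0+1+1 = 0 carry 1
  0+0+1 = 1
  0+0 = 0
  1+0 = 1
  0+0 = 0
  1+0 = 1
  1+1 = 0 carry 1
  1+0+1 = 0 carry 1
  1+1+1 = 1 carry 1
  1+0+1 = 0 carry 1
  1+0+1 = 0 carry 1
  1+0+1 = 0 carry 1
  0+0+1 = 1
  1+1 = 0 carry 1
  1+0+1 = 0 carry 1
  1+0+1 = 0 carry 1
  1+0+1 = 0 carry 1
  final carry 1

0b1000010001001010100011011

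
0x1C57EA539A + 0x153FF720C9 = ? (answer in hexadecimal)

Add column by column in base 16, right to left:
  A+9 = 3 carry 1
  9+C+1 = 6 carry 1
  3+0+1 = 4
  5+2 = 7
  A+7 = 1 carry 1
  E+F+1 = E carry 1
  7+F+1 = 7 carry 1
  5+3+1 = 9
  C+5 = 1 carry 1
  1+1+1 = 3

0x3197E17463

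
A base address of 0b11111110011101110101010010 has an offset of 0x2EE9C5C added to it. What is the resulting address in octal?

0b11111110011101110101010010 = 0o376356522 in octal.
0x2EE9C5C = 0o273516134 in octal.
Add column by column in base 8, right to left:
  2+4 = 6
  2+3 = 5
  5+1 = 6
  6+6 = 4 carry 1
  5+1+1 = 7
  3+5 = 0 carry 1
  6+3+1 = 2 carry 1
  7+7+1 = 7 carry 1
  3+2+1 = 6

0o672074656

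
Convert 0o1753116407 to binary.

Each octal digit is 3 bits: 1=001 7=111 5=101 3=011 1=001 1=001 6=110 4=100 0=000 7=111.

0b1111101011001001110100000111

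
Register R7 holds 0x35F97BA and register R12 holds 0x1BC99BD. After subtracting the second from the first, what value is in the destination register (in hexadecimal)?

0x1A2FDFD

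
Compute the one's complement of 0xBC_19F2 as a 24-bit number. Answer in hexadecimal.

Each hex digit d becomes F−d:
  B→4, C→3, 1→E, 9→6, F→0, 2→D

0x43E60D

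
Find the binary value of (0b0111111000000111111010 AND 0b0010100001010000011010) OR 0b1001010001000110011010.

0b1011110001000110011010

0b0111111000000111111010 AND 0b0010100001010000011010 = 0b0010100000000000011010.
Then OR with 0b1001010001000110011010.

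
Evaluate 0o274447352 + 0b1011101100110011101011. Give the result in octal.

0b1011101100110011101011 = 0o13546353 in octal.
Add column by column in base 8, right to left:
  2+3 = 5
  5+5 = 2 carry 1
  3+3+1 = 7
  7+6 = 5 carry 1
  4+4+1 = 1 carry 1
  4+5+1 = 2 carry 1
  4+3+1 = 0 carry 1
  7+1+1 = 1 carry 1
  2+0+1 = 3

0o310215725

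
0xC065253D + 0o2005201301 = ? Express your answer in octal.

0o32036423776

0xC065253D = 0o30031222475 in octal.
Add column by column in base 8, right to left:
  5+1 = 6
  7+0 = 7
  4+3 = 7
  2+1 = 3
  2+0 = 2
  2+2 = 4
  1+5 = 6
  3+0 = 3
  0+0 = 0
  0+2 = 2
  3+0 = 3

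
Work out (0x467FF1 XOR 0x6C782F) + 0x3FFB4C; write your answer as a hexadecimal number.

0x6A032A

First 0x467FF1 XOR 0x6C782F = 0x2A07DE.
Add column by column in base 16, right to left:
  E+C = A carry 1
  D+4+1 = 2 carry 1
  7+B+1 = 3 carry 1
  0+F+1 = 0 carry 1
  A+F+1 = A carry 1
  2+3+1 = 6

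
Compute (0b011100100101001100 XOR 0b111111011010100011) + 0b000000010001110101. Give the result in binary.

0b100100010001100100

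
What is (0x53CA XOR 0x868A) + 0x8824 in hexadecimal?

0x15D64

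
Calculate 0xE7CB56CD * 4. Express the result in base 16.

0x39F2D5B34

Multiply each base-16 digit by 4, carrying:
  D×4 = 52 → write 4 carry 3
  C×4+3 = 51 → write 3 carry 3
  6×4+3 = 27 → write B carry 1
  5×4+1 = 21 → write 5 carry 1
  B×4+1 = 45 → write D carry 2
  C×4+2 = 50 → write 2 carry 3
  7×4+3 = 31 → write F carry 1
  E×4+1 = 57 → write 9 carry 3
  remaining carry: 3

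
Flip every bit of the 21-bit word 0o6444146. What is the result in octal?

Each oct digit d becomes 7−d:
  6→1, 4→3, 4→3, 4→3, 1→6, 4→3, 6→1

0o1333631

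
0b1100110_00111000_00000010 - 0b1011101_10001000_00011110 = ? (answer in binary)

Subtract column by column in base 2:
  0-0 → 0
  1-1 → 0
  0-1 → 1 (borrow)
  0-1-1 → 0 (borrow)
  0-1-1 → 0 (borrow)
  0-0-1 → 1 (borrow)
  0-0-1 → 1 (borrow)
  0-0-1 → 1 (borrow)
  0-0-1 → 1 (borrow)
  0-0-1 → 1 (borrow)
  0-0-1 → 1 (borrow)
  1-1-1 → 1 (borrow)
  1-0-1 → 0
  1-0 → 1
  0-0 → 0
  0-1 → 1 (borrow)
  0-1-1 → 0 (borrow)
  1-0-1 → 0
  1-1 → 0
  0-1 → 1 (borrow)
  0-1-1 → 0 (borrow)
  1-0-1 → 0
  1-1 → 0

0b10001010111111100100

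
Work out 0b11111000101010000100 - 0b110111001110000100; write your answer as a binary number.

0b11000001011100000000

Subtract column by column in base 2:
  0-0 → 0
  0-0 → 0
  1-1 → 0
  0-0 → 0
  0-0 → 0
  0-0 → 0
  0-0 → 0
  1-1 → 0
  0-1 → 1 (borrow)
  1-1-1 → 1 (borrow)
  0-0-1 → 1 (borrow)
  1-0-1 → 0
  0-1 → 1 (borrow)
  0-1-1 → 0 (borrow)
  0-1-1 → 0 (borrow)
  1-0-1 → 0
  1-1 → 0
  1-1 → 0
  1-0 → 1
  1-0 → 1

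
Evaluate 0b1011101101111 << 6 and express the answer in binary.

0b1011101101111000000

Left shift by 6: append 6 zero bits.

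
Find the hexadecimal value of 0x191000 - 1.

0x190FFF

The trailing 3 digits are 0, so subtracting 1 borrows through: they become F and the next digit up decrements.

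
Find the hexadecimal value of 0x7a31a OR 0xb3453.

OR each hex digit independently (no carries):
  7|b=f, a|3=b, 3|4=7, 1|5=5, a|3=b

0xfb75b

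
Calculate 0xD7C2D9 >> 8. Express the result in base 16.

0xD7C2

Shifting right by 8 bits = 2 hex digits: drop the last 2.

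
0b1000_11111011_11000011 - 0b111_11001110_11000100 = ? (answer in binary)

0b10010110011111111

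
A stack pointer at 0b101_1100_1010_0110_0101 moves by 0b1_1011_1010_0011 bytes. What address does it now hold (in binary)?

Add column by column in base 2, right to left:
  1+1 = 0 carry 1
  0+1+1 = 0 carry 1
  1+0+1 = 0 carry 1
  0+0+1 = 1
  0+0 = 0
  1+1 = 0 carry 1
  1+0+1 = 0 carry 1
  0+1+1 = 0 carry 1
  0+1+1 = 0 carry 1
  1+1+1 = 1 carry 1
  0+0+1 = 1
  1+1 = 0 carry 1
  0+1+1 = 0 carry 1
  0+0+1 = 1
  1+0 = 1
  1+0 = 1
  1+0 = 1
  0+0 = 0
  1+0 = 1

0b1011110011000001000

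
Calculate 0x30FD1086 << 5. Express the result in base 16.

0x61FA210C0

5 bits is not a whole number of base-16 digits; in binary: 110000111111010001000010000110 << 5 = 11000011111101000100001000011000000.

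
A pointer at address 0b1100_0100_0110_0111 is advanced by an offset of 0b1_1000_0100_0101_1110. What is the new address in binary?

0b100100100011000101

Add column by column in base 2, right to left:
  1+0 = 1
  1+1 = 0 carry 1
  1+1+1 = 1 carry 1
  0+1+1 = 0 carry 1
  0+1+1 = 0 carry 1
  1+0+1 = 0 carry 1
  1+1+1 = 1 carry 1
  0+0+1 = 1
  0+0 = 0
  0+0 = 0
  1+1 = 0 carry 1
  0+0+1 = 1
  0+0 = 0
  0+0 = 0
  1+0 = 1
  1+1 = 0 carry 1
  0+1+1 = 0 carry 1
  final carry 1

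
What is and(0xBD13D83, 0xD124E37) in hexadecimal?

0x9100C03

AND each hex digit independently (no carries):
  B&D=9, D&1=1, 1&2=0, 3&4=0, D&E=C, 8&3=0, 3&7=3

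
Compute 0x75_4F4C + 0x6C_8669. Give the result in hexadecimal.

0xE1D5B5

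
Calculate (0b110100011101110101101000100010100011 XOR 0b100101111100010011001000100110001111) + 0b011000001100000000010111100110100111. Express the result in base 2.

0b101001101101100110110111101011010011

First 0b110100011101110101101000100010100011 XOR 0b100101111100010011001000100110001111 = 0b010001100001100110100000000100101100.
Add column by column in base 2, right to left:
  0+1 = 1
  0+1 = 1
  1+1 = 0 carry 1
  1+0+1 = 0 carry 1
  0+0+1 = 1
  1+1 = 0 carry 1
  0+0+1 = 1
  0+1 = 1
  1+1 = 0 carry 1
  0+0+1 = 1
  0+0 = 0
  0+1 = 1
  0+1 = 1
  0+1 = 1
  0+1 = 1
  0+0 = 0
  0+1 = 1
  1+0 = 1
  0+0 = 0
  1+0 = 1
  1+0 = 1
  0+0 = 0
  0+0 = 0
  1+0 = 1
  1+0 = 1
  0+0 = 0
  0+1 = 1
  0+1 = 1
  0+0 = 0
  1+0 = 1
  1+0 = 1
  0+0 = 0
  0+0 = 0
  0+1 = 1
  1+1 = 0 carry 1
  final carry 1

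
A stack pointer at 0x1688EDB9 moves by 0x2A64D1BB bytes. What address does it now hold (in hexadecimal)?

0x40EDBF74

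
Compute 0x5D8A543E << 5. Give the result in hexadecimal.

0xBB14A87C0

5 bits is not a whole number of base-16 digits; in binary: 1011101100010100101010000111110 << 5 = 101110110001010010101000011111000000.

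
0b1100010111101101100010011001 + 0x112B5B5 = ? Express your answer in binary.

0b1101011100011000111001001110

0x112B5B5 = 0b1000100101011010110110101 in binary.
Add column by column in base 2, right to left:
  1+1 = 0 carry 1
  0+0+1 = 1
  0+1 = 1
  1+0 = 1
  1+1 = 0 carry 1
  0+1+1 = 0 carry 1
  0+0+1 = 1
  1+1 = 0 carry 1
  0+1+1 = 0 carry 1
  0+0+1 = 1
  0+1 = 1
  1+0 = 1
  1+1 = 0 carry 1
  0+1+1 = 0 carry 1
  1+0+1 = 0 carry 1
  1+1+1 = 1 carry 1
  0+0+1 = 1
  1+1 = 0 carry 1
  1+0+1 = 0 carry 1
  1+0+1 = 0 carry 1
  1+1+1 = 1 carry 1
  0+0+1 = 1
  1+0 = 1
  0+0 = 0
  0+1 = 1
  0+0 = 0
  1+0 = 1
  1+0 = 1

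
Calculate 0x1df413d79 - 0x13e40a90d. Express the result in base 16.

Subtract column by column in base 16:
  9-d → c (borrow)
  7-0-1 → 6
  d-9 → 4
  3-a → 9 (borrow)
  1-0-1 → 0
  4-4 → 0
  f-e → 1
  d-3 → a
  1-1 → 0

0xa100946c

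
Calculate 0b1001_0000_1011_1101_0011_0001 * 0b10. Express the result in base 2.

Multiply each base-2 digit by 2, carrying:
  1×2 = 2 → write 0 carry 1
  0×2+1 = 1 → write 1
  0×2 = 0 → write 0
  0×2 = 0 → write 0
  1×2 = 2 → write 0 carry 1
  1×2+1 = 3 → write 1 carry 1
  0×2+1 = 1 → write 1
  0×2 = 0 → write 0
  1×2 = 2 → write 0 carry 1
  0×2+1 = 1 → write 1
  1×2 = 2 → write 0 carry 1
  1×2+1 = 3 → write 1 carry 1
  1×2+1 = 3 → write 1 carry 1
  1×2+1 = 3 → write 1 carry 1
  0×2+1 = 1 → write 1
  1×2 = 2 → write 0 carry 1
  0×2+1 = 1 → write 1
  0×2 = 0 → write 0
  0×2 = 0 → write 0
  0×2 = 0 → write 0
  1×2 = 2 → write 0 carry 1
  0×2+1 = 1 → write 1
  0×2 = 0 → write 0
  1×2 = 2 → write 0 carry 1
  remaining carry: 1

0b1001000010111101001100010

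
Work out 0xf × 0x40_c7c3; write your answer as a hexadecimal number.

0x3cbb46d

Multiply each base-16 digit by 15, carrying:
  3×15 = 45 → write d carry 2
  c×15+2 = 182 → write 6 carry 11
  7×15+11 = 116 → write 4 carry 7
  c×15+7 = 187 → write b carry 11
  0×15+11 = 11 → write b
  4×15 = 60 → write c carry 3
  remaining carry: 3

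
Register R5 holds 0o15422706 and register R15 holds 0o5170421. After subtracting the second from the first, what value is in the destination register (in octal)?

0o10232265

Subtract column by column in base 8:
  6-1 → 5
  0-2 → 6 (borrow)
  7-4-1 → 2
  2-0 → 2
  2-7 → 3 (borrow)
  4-1-1 → 2
  5-5 → 0
  1-0 → 1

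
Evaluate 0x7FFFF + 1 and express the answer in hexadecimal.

0x80000

The trailing 4 digits are F (max in base 16), so adding 1 cascades: they roll to 0 and the next digit up increments.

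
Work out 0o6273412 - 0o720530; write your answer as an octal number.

0o5352662

Subtract column by column in base 8:
  2-0 → 2
  1-3 → 6 (borrow)
  4-5-1 → 6 (borrow)
  3-0-1 → 2
  7-2 → 5
  2-7 → 3 (borrow)
  6-0-1 → 5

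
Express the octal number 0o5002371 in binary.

Each octal digit is 3 bits: 5=101 0=000 0=000 2=010 3=011 7=111 1=001.

0b101000000010011111001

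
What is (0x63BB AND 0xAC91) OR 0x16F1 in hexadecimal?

0x63BB AND 0xAC91 = 0x2091.
Then OR with 0x16F1.

0x36F1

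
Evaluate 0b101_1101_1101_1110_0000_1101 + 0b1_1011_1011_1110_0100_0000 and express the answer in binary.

0b11110011001110001001101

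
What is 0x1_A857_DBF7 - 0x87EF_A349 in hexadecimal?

Subtract column by column in base 16:
  7-9 → E (borrow)
  F-4-1 → A
  B-3 → 8
  D-A → 3
  7-F → 8 (borrow)
  5-E-1 → 6 (borrow)
  8-7-1 → 0
  A-8 → 2
  1-0 → 1

0x1206838AE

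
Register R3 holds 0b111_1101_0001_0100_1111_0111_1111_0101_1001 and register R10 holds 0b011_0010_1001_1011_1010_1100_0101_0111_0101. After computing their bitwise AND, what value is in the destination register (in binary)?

0b01100000001000010100100010101010001

AND bit by bit (1 only where both bits are 1):
  11111010001010011110111111101011001
& 01100101001101110101100010101110101
= 01100000001000010100100010101010001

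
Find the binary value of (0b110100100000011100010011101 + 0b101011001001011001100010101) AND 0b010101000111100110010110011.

Add column by column in base 2, right to left:
  1+1 = 0 carry 1
  0+0+1 = 1
  1+1 = 0 carry 1
  1+0+1 = 0 carry 1
  1+1+1 = 1 carry 1
  0+0+1 = 1
  0+0 = 0
  1+0 = 1
  0+1 = 1
  0+1 = 1
  0+0 = 0
  1+0 = 1
  1+1 = 0 carry 1
  1+1+1 = 1 carry 1
  0+0+1 = 1
  0+1 = 1
  0+0 = 0
  0+0 = 0
  0+1 = 1
  0+0 = 0
  1+0 = 1
  0+1 = 1
  0+1 = 1
  1+0 = 1
  0+1 = 1
  1+0 = 1
  1+1 = 0 carry 1
  final carry 1
Sum = 0b1011111101001110101110110010; now AND with 0b010101000111100110010110011:
  1011111101001110101110110010
& 0010101000111100110010110011
= 0010101000001100100010110010

0b10101000001100100010110010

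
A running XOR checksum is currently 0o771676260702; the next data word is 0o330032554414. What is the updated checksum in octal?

0o441644734316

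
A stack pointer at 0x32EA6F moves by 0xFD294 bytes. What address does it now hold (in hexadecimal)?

0x42BD03

Add column by column in base 16, right to left:
  F+4 = 3 carry 1
  6+9+1 = 0 carry 1
  A+2+1 = D
  E+D = B carry 1
  2+F+1 = 2 carry 1
  3+0+1 = 4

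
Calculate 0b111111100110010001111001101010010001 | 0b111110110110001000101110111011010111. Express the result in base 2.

0b111111110110011001111111111011010111

OR bit by bit (1 where either bit is 1):
  111111100110010001111001101010010001
| 111110110110001000101110111011010111
= 111111110110011001111111111011010111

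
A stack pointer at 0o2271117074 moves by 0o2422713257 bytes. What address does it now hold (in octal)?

0o4714032353

Add column by column in base 8, right to left:
  4+7 = 3 carry 1
  7+5+1 = 5 carry 1
  0+2+1 = 3
  7+3 = 2 carry 1
  1+1+1 = 3
  1+7 = 0 carry 1
  1+2+1 = 4
  7+2 = 1 carry 1
  2+4+1 = 7
  2+2 = 4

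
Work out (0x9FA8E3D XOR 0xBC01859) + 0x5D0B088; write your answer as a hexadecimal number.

First 0x9FA8E3D XOR 0xBC01859 = 0x23A9664.
Add column by column in base 16, right to left:
  4+8 = C
  6+8 = E
  6+0 = 6
  9+B = 4 carry 1
  A+0+1 = B
  3+D = 0 carry 1
  2+5+1 = 8

0x80B46EC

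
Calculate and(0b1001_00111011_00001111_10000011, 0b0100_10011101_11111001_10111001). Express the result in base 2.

0b0000000110010000100110000001

AND bit by bit (1 only where both bits are 1):
  1001001110110000111110000011
& 0100100111011111100110111001
= 0000000110010000100110000001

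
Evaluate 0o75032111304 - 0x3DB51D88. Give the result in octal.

0x3DB51D88 = 0o7555216610 in octal.
Subtract column by column in base 8:
  4-0 → 4
  0-1 → 7 (borrow)
  3-6-1 → 4 (borrow)
  1-6-1 → 2 (borrow)
  1-1-1 → 7 (borrow)
  1-2-1 → 6 (borrow)
  2-5-1 → 4 (borrow)
  3-5-1 → 5 (borrow)
  0-5-1 → 2 (borrow)
  5-7-1 → 5 (borrow)
  7-0-1 → 6

0o65254672474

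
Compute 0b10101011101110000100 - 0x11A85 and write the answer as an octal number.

0o2320377

0b10101011101110000100 = 0o2535604 in octal.
0x11A85 = 0o215205 in octal.
Subtract column by column in base 8:
  4-5 → 7 (borrow)
  0-0-1 → 7 (borrow)
  6-2-1 → 3
  5-5 → 0
  3-1 → 2
  5-2 → 3
  2-0 → 2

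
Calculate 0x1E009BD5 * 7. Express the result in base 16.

Multiply each base-16 digit by 7, carrying:
  5×7 = 35 → write 3 carry 2
  D×7+2 = 93 → write D carry 5
  B×7+5 = 82 → write 2 carry 5
  9×7+5 = 68 → write 4 carry 4
  0×7+4 = 4 → write 4
  0×7 = 0 → write 0
  E×7 = 98 → write 2 carry 6
  1×7+6 = 13 → write D

0xD20442D3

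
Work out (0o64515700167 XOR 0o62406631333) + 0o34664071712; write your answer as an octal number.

0o42777223166

First 0o64515700167 XOR 0o62406631333 = 0o06113131254.
Add column by column in base 8, right to left:
  4+2 = 6
  5+1 = 6
  2+7 = 1 carry 1
  1+1+1 = 3
  3+7 = 2 carry 1
  1+0+1 = 2
  3+4 = 7
  1+6 = 7
  1+6 = 7
  6+4 = 2 carry 1
  0+3+1 = 4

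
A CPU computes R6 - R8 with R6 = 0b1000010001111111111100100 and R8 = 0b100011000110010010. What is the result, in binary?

0b1000001101100111001010010

Subtract column by column in base 2:
  0-0 → 0
  0-1 → 1 (borrow)
  1-0-1 → 0
  0-0 → 0
  0-1 → 1 (borrow)
  1-0-1 → 0
  1-0 → 1
  1-1 → 0
  1-1 → 0
  1-0 → 1
  1-0 → 1
  1-0 → 1
  1-1 → 0
  1-1 → 0
  1-0 → 1
  1-0 → 1
  0-0 → 0
  0-1 → 1 (borrow)
  0-0-1 → 1 (borrow)
  1-0-1 → 0
  0-0 → 0
  0-0 → 0
  0-0 → 0
  0-0 → 0
  1-0 → 1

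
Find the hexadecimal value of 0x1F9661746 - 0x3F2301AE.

0x1BA431598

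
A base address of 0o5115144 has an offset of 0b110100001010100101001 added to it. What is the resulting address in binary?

0o5115144 = 0b101001001101001100100 in binary.
Add column by column in base 2, right to left:
  0+1 = 1
  0+0 = 0
  1+0 = 1
  0+1 = 1
  0+0 = 0
  1+1 = 0 carry 1
  1+0+1 = 0 carry 1
  0+0+1 = 1
  0+1 = 1
  1+0 = 1
  0+1 = 1
  1+0 = 1
  1+1 = 0 carry 1
  0+0+1 = 1
  0+0 = 0
  1+0 = 1
  0+0 = 0
  0+1 = 1
  1+0 = 1
  0+1 = 1
  1+1 = 0 carry 1
  final carry 1

0b1011101010111110001101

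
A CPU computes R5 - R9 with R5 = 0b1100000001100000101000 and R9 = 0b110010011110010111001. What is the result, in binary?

0b101101101101101101111

Subtract column by column in base 2:
  0-1 → 1 (borrow)
  0-0-1 → 1 (borrow)
  0-0-1 → 1 (borrow)
  1-1-1 → 1 (borrow)
  0-1-1 → 0 (borrow)
  1-1-1 → 1 (borrow)
  0-0-1 → 1 (borrow)
  0-1-1 → 0 (borrow)
  0-0-1 → 1 (borrow)
  0-0-1 → 1 (borrow)
  0-1-1 → 0 (borrow)
  1-1-1 → 1 (borrow)
  1-1-1 → 1 (borrow)
  0-1-1 → 0 (borrow)
  0-0-1 → 1 (borrow)
  0-0-1 → 1 (borrow)
  0-1-1 → 0 (borrow)
  0-0-1 → 1 (borrow)
  0-0-1 → 1 (borrow)
  0-1-1 → 0 (borrow)
  1-1-1 → 1 (borrow)
  1-0-1 → 0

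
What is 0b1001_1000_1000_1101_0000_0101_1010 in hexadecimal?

Group the bits into nibbles: 1001 1000 1000 1101 0000 0101 1010 → 988D05A.

0x988D05A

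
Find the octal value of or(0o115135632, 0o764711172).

OR each oct digit independently (no carries):
  1|7=7, 1|6=7, 5|4=5, 1|7=7, 3|1=3, 5|1=5, 6|1=7, 3|7=7, 2|2=2

0o775735772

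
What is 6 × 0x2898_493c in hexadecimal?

Multiply each base-16 digit by 6, carrying:
  c×6 = 72 → write 8 carry 4
  3×6+4 = 22 → write 6 carry 1
  9×6+1 = 55 → write 7 carry 3
  4×6+3 = 27 → write b carry 1
  8×6+1 = 49 → write 1 carry 3
  9×6+3 = 57 → write 9 carry 3
  8×6+3 = 51 → write 3 carry 3
  2×6+3 = 15 → write f

0xf391b768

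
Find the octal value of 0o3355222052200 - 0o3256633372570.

0o76366457410

Subtract column by column in base 8:
  0-0 → 0
  0-7 → 1 (borrow)
  2-5-1 → 4 (borrow)
  2-2-1 → 7 (borrow)
  5-7-1 → 5 (borrow)
  0-3-1 → 4 (borrow)
  2-3-1 → 6 (borrow)
  2-3-1 → 6 (borrow)
  2-6-1 → 3 (borrow)
  5-6-1 → 6 (borrow)
  5-5-1 → 7 (borrow)
  3-2-1 → 0
  3-3 → 0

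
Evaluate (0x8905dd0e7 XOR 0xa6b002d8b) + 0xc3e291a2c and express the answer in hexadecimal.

First 0x8905dd0e7 XOR 0xa6b002d8b = 0x2fb5dfd6c.
Add column by column in base 16, right to left:
  c+c = 8 carry 1
  6+2+1 = 9
  d+a = 7 carry 1
  f+1+1 = 1 carry 1
  d+9+1 = 7 carry 1
  5+2+1 = 8
  b+e = 9 carry 1
  f+3+1 = 3 carry 1
  2+c+1 = f

0xf39871798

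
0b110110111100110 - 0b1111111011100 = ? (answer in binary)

0b100111000001010

Subtract column by column in base 2:
  0-0 → 0
  1-0 → 1
  1-1 → 0
  0-1 → 1 (borrow)
  0-1-1 → 0 (borrow)
  1-0-1 → 0
  1-1 → 0
  1-1 → 0
  1-1 → 0
  0-1 → 1 (borrow)
  1-1-1 → 1 (borrow)
  1-1-1 → 1 (borrow)
  0-1-1 → 0 (borrow)
  1-0-1 → 0
  1-0 → 1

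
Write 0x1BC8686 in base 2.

0b1101111001000011010000110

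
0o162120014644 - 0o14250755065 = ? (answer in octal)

0o145647037557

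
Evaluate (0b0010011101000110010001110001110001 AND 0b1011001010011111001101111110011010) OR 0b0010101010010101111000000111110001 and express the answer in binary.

0b0010011101000110010001110001110001 AND 0b1011001010011111001101111110011010 = 0b0010001000000110000001110000010000.
Then OR with 0b0010101010010101111000000111110001.

0b10101010010111111001110111110001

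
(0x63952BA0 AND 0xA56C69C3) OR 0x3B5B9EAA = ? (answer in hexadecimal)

0x63952BA0 AND 0xA56C69C3 = 0x21042980.
Then OR with 0x3B5B9EAA.

0x3B5FBFAA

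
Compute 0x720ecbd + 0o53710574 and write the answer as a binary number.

0b111110100000111111000111001

0x720ecbd = 0b111001000001110110010111101 in binary.
0o53710574 = 0b101011111001000101111100 in binary.
Add column by column in base 2, right to left:
  1+0 = 1
  0+0 = 0
  1+1 = 0 carry 1
  1+1+1 = 1 carry 1
  1+1+1 = 1 carry 1
  1+1+1 = 1 carry 1
  0+1+1 = 0 carry 1
  1+0+1 = 0 carry 1
  0+1+1 = 0 carry 1
  0+0+1 = 1
  1+0 = 1
  1+0 = 1
  0+1 = 1
  1+0 = 1
  1+0 = 1
  1+1 = 0 carry 1
  0+1+1 = 0 carry 1
  0+1+1 = 0 carry 1
  0+1+1 = 0 carry 1
  0+1+1 = 0 carry 1
  0+0+1 = 1
  1+1 = 0 carry 1
  0+0+1 = 1
  0+1 = 1
  1+0 = 1
  1+0 = 1
  1+0 = 1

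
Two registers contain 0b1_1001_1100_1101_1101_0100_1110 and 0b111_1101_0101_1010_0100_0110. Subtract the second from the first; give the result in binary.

0b1000111111000001100001000

Subtract column by column in base 2:
  0-0 → 0
  1-1 → 0
  1-1 → 0
  1-0 → 1
  0-0 → 0
  0-0 → 0
  1-1 → 0
  0-0 → 0
  1-0 → 1
  0-1 → 1 (borrow)
  1-0-1 → 0
  1-1 → 0
  1-1 → 0
  0-0 → 0
  1-1 → 0
  1-0 → 1
  0-1 → 1 (borrow)
  0-0-1 → 1 (borrow)
  1-1-1 → 1 (borrow)
  1-1-1 → 1 (borrow)
  1-1-1 → 1 (borrow)
  0-1-1 → 0 (borrow)
  0-1-1 → 0 (borrow)
  1-0-1 → 0
  1-0 → 1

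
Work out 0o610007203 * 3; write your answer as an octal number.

Multiply each base-8 digit by 3, carrying:
  3×3 = 9 → write 1 carry 1
  0×3+1 = 1 → write 1
  2×3 = 6 → write 6
  7×3 = 21 → write 5 carry 2
  0×3+2 = 2 → write 2
  0×3 = 0 → write 0
  0×3 = 0 → write 0
  1×3 = 3 → write 3
  6×3 = 18 → write 2 carry 2
  remaining carry: 2

0o2230025611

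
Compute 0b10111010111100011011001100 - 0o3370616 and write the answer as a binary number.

0b10110111011101010100111110

0o3370616 = 0b11011111000110001110 in binary.
Subtract column by column in base 2:
  0-0 → 0
  0-1 → 1 (borrow)
  1-1-1 → 1 (borrow)
  1-1-1 → 1 (borrow)
  0-0-1 → 1 (borrow)
  0-0-1 → 1 (borrow)
  1-0-1 → 0
  1-1 → 0
  0-1 → 1 (borrow)
  1-0-1 → 0
  1-0 → 1
  0-0 → 0
  0-1 → 1 (borrow)
  0-1-1 → 0 (borrow)
  1-1-1 → 1 (borrow)
  1-1-1 → 1 (borrow)
  1-1-1 → 1 (borrow)
  1-0-1 → 0
  0-1 → 1 (borrow)
  1-1-1 → 1 (borrow)
  0-0-1 → 1 (borrow)
  1-0-1 → 0
  1-0 → 1
  1-0 → 1
  0-0 → 0
  1-0 → 1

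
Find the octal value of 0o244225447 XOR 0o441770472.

0o605555035

XOR each oct digit independently (no carries):
  2^4=6, 4^4=0, 4^1=5, 2^7=5, 2^7=5, 5^0=5, 4^4=0, 4^7=3, 7^2=5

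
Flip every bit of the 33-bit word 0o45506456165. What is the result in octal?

0o32271321612

Each oct digit d becomes 7−d:
  4→3, 5→2, 5→2, 0→7, 6→1, 4→3, 5→2, 6→1, 1→6, 6→1, 5→2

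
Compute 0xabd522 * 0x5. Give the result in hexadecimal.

0x35b29aa

Multiply each base-16 digit by 5, carrying:
  2×5 = 10 → write a
  2×5 = 10 → write a
  5×5 = 25 → write 9 carry 1
  d×5+1 = 66 → write 2 carry 4
  b×5+4 = 59 → write b carry 3
  a×5+3 = 53 → write 5 carry 3
  remaining carry: 3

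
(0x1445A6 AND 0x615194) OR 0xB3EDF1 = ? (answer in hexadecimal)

0xB3EDF5

0x1445A6 AND 0x615194 = 0x004184.
Then OR with 0xB3EDF1.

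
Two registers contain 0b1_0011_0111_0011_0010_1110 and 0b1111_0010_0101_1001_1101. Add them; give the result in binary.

0b1000101001100011001011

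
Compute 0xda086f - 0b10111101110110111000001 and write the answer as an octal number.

0xda086f = 0o66404157 in octal.
0b10111101110110111000001 = 0o27566701 in octal.
Subtract column by column in base 8:
  7-1 → 6
  5-0 → 5
  1-7 → 2 (borrow)
  4-6-1 → 5 (borrow)
  0-6-1 → 1 (borrow)
  4-5-1 → 6 (borrow)
  6-7-1 → 6 (borrow)
  6-2-1 → 3

0o36615256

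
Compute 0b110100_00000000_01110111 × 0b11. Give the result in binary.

0b100111000000000101100101

Multiply each base-2 digit by 3, carrying:
  1×3 = 3 → write 1 carry 1
  1×3+1 = 4 → write 0 carry 2
  1×3+2 = 5 → write 1 carry 2
  0×3+2 = 2 → write 0 carry 1
  1×3+1 = 4 → write 0 carry 2
  1×3+2 = 5 → write 1 carry 2
  1×3+2 = 5 → write 1 carry 2
  0×3+2 = 2 → write 0 carry 1
  0×3+1 = 1 → write 1
  0×3 = 0 → write 0
  0×3 = 0 → write 0
  0×3 = 0 → write 0
  0×3 = 0 → write 0
  0×3 = 0 → write 0
  0×3 = 0 → write 0
  0×3 = 0 → write 0
  0×3 = 0 → write 0
  0×3 = 0 → write 0
  1×3 = 3 → write 1 carry 1
  0×3+1 = 1 → write 1
  1×3 = 3 → write 1 carry 1
  1×3+1 = 4 → write 0 carry 2
  remaining carry: 10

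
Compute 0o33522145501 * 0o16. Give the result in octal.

0o603176616616

Multiply each base-8 digit by 14, carrying:
  1×14 = 14 → write 6 carry 1
  0×14+1 = 1 → write 1
  5×14 = 70 → write 6 carry 8
  5×14+8 = 78 → write 6 carry 9
  4×14+9 = 65 → write 1 carry 8
  1×14+8 = 22 → write 6 carry 2
  2×14+2 = 30 → write 6 carry 3
  2×14+3 = 31 → write 7 carry 3
  5×14+3 = 73 → write 1 carry 9
  3×14+9 = 51 → write 3 carry 6
  3×14+6 = 48 → write 0 carry 6
  remaining carry: 6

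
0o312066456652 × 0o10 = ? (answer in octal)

Multiply each base-8 digit by 8, carrying:
  2×8 = 16 → write 0 carry 2
  5×8+2 = 42 → write 2 carry 5
  6×8+5 = 53 → write 5 carry 6
  6×8+6 = 54 → write 6 carry 6
  5×8+6 = 46 → write 6 carry 5
  4×8+5 = 37 → write 5 carry 4
  6×8+4 = 52 → write 4 carry 6
  6×8+6 = 54 → write 6 carry 6
  0×8+6 = 6 → write 6
  2×8 = 16 → write 0 carry 2
  1×8+2 = 10 → write 2 carry 1
  3×8+1 = 25 → write 1 carry 3
  remaining carry: 3

0o3120664566520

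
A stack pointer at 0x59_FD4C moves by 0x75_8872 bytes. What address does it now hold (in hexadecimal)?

0xCF85BE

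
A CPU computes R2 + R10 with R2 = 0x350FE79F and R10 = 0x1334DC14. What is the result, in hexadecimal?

0x4844C3B3

Add column by column in base 16, right to left:
  F+4 = 3 carry 1
  9+1+1 = B
  7+C = 3 carry 1
  E+D+1 = C carry 1
  F+4+1 = 4 carry 1
  0+3+1 = 4
  5+3 = 8
  3+1 = 4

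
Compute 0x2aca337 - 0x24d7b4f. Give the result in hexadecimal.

0x5f27e8

Subtract column by column in base 16:
  7-f → 8 (borrow)
  3-4-1 → e (borrow)
  3-b-1 → 7 (borrow)
  a-7-1 → 2
  c-d → f (borrow)
  a-4-1 → 5
  2-2 → 0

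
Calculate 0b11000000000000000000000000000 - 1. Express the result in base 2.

The trailing 27 digits are 0, so subtracting 1 borrows through: they become 1 and the next digit up decrements.

0b10111111111111111111111111111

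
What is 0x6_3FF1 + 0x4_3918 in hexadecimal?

0xA7909

Add column by column in base 16, right to left:
  1+8 = 9
  F+1 = 0 carry 1
  F+9+1 = 9 carry 1
  3+3+1 = 7
  6+4 = A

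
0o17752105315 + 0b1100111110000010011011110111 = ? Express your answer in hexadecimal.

0x8CA0B1C4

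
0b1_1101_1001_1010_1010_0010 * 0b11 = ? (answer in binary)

0b10110001100111111100110

Multiply each base-2 digit by 3, carrying:
  0×3 = 0 → write 0
  1×3 = 3 → write 1 carry 1
  0×3+1 = 1 → write 1
  0×3 = 0 → write 0
  0×3 = 0 → write 0
  1×3 = 3 → write 1 carry 1
  0×3+1 = 1 → write 1
  1×3 = 3 → write 1 carry 1
  0×3+1 = 1 → write 1
  1×3 = 3 → write 1 carry 1
  0×3+1 = 1 → write 1
  1×3 = 3 → write 1 carry 1
  1×3+1 = 4 → write 0 carry 2
  0×3+2 = 2 → write 0 carry 1
  0×3+1 = 1 → write 1
  1×3 = 3 → write 1 carry 1
  1×3+1 = 4 → write 0 carry 2
  0×3+2 = 2 → write 0 carry 1
  1×3+1 = 4 → write 0 carry 2
  1×3+2 = 5 → write 1 carry 2
  1×3+2 = 5 → write 1 carry 2
  remaining carry: 10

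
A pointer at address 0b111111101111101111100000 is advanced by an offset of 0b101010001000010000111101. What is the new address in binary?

Add column by column in base 2, right to left:
  0+1 = 1
  0+0 = 0
  0+1 = 1
  0+1 = 1
  0+1 = 1
  1+1 = 0 carry 1
  1+0+1 = 0 carry 1
  1+0+1 = 0 carry 1
  1+0+1 = 0 carry 1
  1+0+1 = 0 carry 1
  0+1+1 = 0 carry 1
  1+0+1 = 0 carry 1
  1+0+1 = 0 carry 1
  1+0+1 = 0 carry 1
  1+0+1 = 0 carry 1
  1+1+1 = 1 carry 1
  0+0+1 = 1
  1+0 = 1
  1+0 = 1
  1+1 = 0 carry 1
  1+0+1 = 0 carry 1
  1+1+1 = 1 carry 1
  1+0+1 = 0 carry 1
  1+1+1 = 1 carry 1
  final carry 1

0b1101001111000000000011101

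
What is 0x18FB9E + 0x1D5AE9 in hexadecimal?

0x365687

Add column by column in base 16, right to left:
  E+9 = 7 carry 1
  9+E+1 = 8 carry 1
  B+A+1 = 6 carry 1
  F+5+1 = 5 carry 1
  8+D+1 = 6 carry 1
  1+1+1 = 3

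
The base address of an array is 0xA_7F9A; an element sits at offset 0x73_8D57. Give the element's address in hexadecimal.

0x7E0CF1

Add column by column in base 16, right to left:
  A+7 = 1 carry 1
  9+5+1 = F
  F+D = C carry 1
  7+8+1 = 0 carry 1
  A+3+1 = E
  0+7 = 7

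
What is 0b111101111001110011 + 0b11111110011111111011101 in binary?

0b100000110001111001010000

Add column by column in base 2, right to left:
  1+1 = 0 carry 1
  1+0+1 = 0 carry 1
  0+1+1 = 0 carry 1
  0+1+1 = 0 carry 1
  1+1+1 = 1 carry 1
  1+0+1 = 0 carry 1
  1+1+1 = 1 carry 1
  0+1+1 = 0 carry 1
  0+1+1 = 0 carry 1
  1+1+1 = 1 carry 1
  1+1+1 = 1 carry 1
  1+1+1 = 1 carry 1
  1+1+1 = 1 carry 1
  0+1+1 = 0 carry 1
  1+0+1 = 0 carry 1
  1+0+1 = 0 carry 1
  1+1+1 = 1 carry 1
  1+1+1 = 1 carry 1
  0+1+1 = 0 carry 1
  0+1+1 = 0 carry 1
  0+1+1 = 0 carry 1
  0+1+1 = 0 carry 1
  0+1+1 = 0 carry 1
  final carry 1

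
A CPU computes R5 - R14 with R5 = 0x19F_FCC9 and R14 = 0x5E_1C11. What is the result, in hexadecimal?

0x141E0B8

Subtract column by column in base 16:
  9-1 → 8
  C-1 → B
  C-C → 0
  F-1 → E
  F-E → 1
  9-5 → 4
  1-0 → 1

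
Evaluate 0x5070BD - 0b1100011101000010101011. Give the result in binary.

0b111101010000000010010

0x5070BD = 0b10100000111000010111101 in binary.
Subtract column by column in base 2:
  1-1 → 0
  0-1 → 1 (borrow)
  1-0-1 → 0
  1-1 → 0
  1-0 → 1
  1-1 → 0
  0-0 → 0
  1-1 → 0
  0-0 → 0
  0-0 → 0
  0-0 → 0
  0-0 → 0
  1-1 → 0
  1-0 → 1
  1-1 → 0
  0-1 → 1 (borrow)
  0-1-1 → 0 (borrow)
  0-0-1 → 1 (borrow)
  0-0-1 → 1 (borrow)
  0-0-1 → 1 (borrow)
  1-1-1 → 1 (borrow)
  0-1-1 → 0 (borrow)
  1-0-1 → 0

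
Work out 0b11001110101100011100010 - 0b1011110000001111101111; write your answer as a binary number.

0b1110000101010011110011

Subtract column by column in base 2:
  0-1 → 1 (borrow)
  1-1-1 → 1 (borrow)
  0-1-1 → 0 (borrow)
  0-1-1 → 0 (borrow)
  0-0-1 → 1 (borrow)
  1-1-1 → 1 (borrow)
  1-1-1 → 1 (borrow)
  1-1-1 → 1 (borrow)
  0-1-1 → 0 (borrow)
  0-1-1 → 0 (borrow)
  0-0-1 → 1 (borrow)
  1-0-1 → 0
  1-0 → 1
  0-0 → 0
  1-0 → 1
  0-0 → 0
  1-1 → 0
  1-1 → 0
  1-1 → 0
  0-1 → 1 (borrow)
  0-0-1 → 1 (borrow)
  1-1-1 → 1 (borrow)
  1-0-1 → 0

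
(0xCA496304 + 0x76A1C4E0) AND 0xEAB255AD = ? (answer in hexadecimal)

0x40A205A4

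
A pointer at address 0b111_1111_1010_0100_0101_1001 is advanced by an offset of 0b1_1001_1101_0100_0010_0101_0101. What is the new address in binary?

Add column by column in base 2, right to left:
  1+1 = 0 carry 1
  0+0+1 = 1
  0+1 = 1
  1+0 = 1
  1+1 = 0 carry 1
  0+0+1 = 1
  1+1 = 0 carry 1
  0+0+1 = 1
  0+0 = 0
  0+1 = 1
  1+0 = 1
  0+0 = 0
  0+0 = 0
  1+0 = 1
  0+1 = 1
  1+0 = 1
  1+1 = 0 carry 1
  1+0+1 = 0 carry 1
  1+1+1 = 1 carry 1
  1+1+1 = 1 carry 1
  1+1+1 = 1 carry 1
  1+0+1 = 0 carry 1
  1+0+1 = 0 carry 1
  0+1+1 = 0 carry 1
  0+1+1 = 0 carry 1
  final carry 1

0b10000111001110011010101110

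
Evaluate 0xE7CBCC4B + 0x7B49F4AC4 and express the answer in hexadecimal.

Add column by column in base 16, right to left:
  B+4 = F
  4+C = 0 carry 1
  C+A+1 = 7 carry 1
  C+4+1 = 1 carry 1
  B+F+1 = B carry 1
  C+9+1 = 6 carry 1
  7+4+1 = C
  E+B = 9 carry 1
  0+7+1 = 8

0x89C6B170F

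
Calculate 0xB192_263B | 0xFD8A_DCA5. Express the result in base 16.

0xFD9AFEBF

OR each hex digit independently (no carries):
  B|F=F, 1|D=D, 9|8=9, 2|A=A, 2|D=F, 6|C=E, 3|A=B, B|5=F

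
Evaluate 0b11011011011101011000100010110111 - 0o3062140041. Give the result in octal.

0o30253144226

0b11011011011101011000100010110111 = 0o33335304267 in octal.
Subtract column by column in base 8:
  7-1 → 6
  6-4 → 2
  2-0 → 2
  4-0 → 4
  0-4 → 4 (borrow)
  3-1-1 → 1
  5-2 → 3
  3-6 → 5 (borrow)
  3-0-1 → 2
  3-3 → 0
  3-0 → 3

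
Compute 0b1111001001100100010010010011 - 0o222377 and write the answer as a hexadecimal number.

0xf251f94

0b1111001001100100010010010011 = 0xf264493 in hexadecimal.
0o222377 = 0x124ff in hexadecimal.
Subtract column by column in base 16:
  3-f → 4 (borrow)
  9-f-1 → 9 (borrow)
  4-4-1 → f (borrow)
  4-2-1 → 1
  6-1 → 5
  2-0 → 2
  f-0 → f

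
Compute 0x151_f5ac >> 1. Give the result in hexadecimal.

0xa8fad6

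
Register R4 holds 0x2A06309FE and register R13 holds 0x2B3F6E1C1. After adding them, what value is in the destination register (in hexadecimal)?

Add column by column in base 16, right to left:
  E+1 = F
  F+C = B carry 1
  9+1+1 = B
  0+E = E
  3+6 = 9
  6+F = 5 carry 1
  0+3+1 = 4
  A+B = 5 carry 1
  2+2+1 = 5

0x55459EBBF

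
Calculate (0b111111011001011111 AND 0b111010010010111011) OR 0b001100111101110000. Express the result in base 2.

0b111110111101111011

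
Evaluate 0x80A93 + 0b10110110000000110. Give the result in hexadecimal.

0b10110110000000110 = 0x16C06 in hexadecimal.
Add column by column in base 16, right to left:
  3+6 = 9
  9+0 = 9
  A+C = 6 carry 1
  0+6+1 = 7
  8+1 = 9

0x97699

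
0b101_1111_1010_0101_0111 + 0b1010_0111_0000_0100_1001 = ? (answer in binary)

0b100000110101010100000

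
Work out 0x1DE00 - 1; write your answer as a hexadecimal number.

0x1DDFF

The trailing 2 digits are 0, so subtracting 1 borrows through: they become F and the next digit up decrements.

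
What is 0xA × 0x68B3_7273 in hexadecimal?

Multiply each base-16 digit by 10, carrying:
  3×10 = 30 → write E carry 1
  7×10+1 = 71 → write 7 carry 4
  2×10+4 = 24 → write 8 carry 1
  7×10+1 = 71 → write 7 carry 4
  3×10+4 = 34 → write 2 carry 2
  B×10+2 = 112 → write 0 carry 7
  8×10+7 = 87 → write 7 carry 5
  6×10+5 = 65 → write 1 carry 4
  remaining carry: 4

0x41702787E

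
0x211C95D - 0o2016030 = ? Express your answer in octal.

0o202326505

0x211C95D = 0o204344535 in octal.
Subtract column by column in base 8:
  5-0 → 5
  3-3 → 0
  5-0 → 5
  4-6 → 6 (borrow)
  4-1-1 → 2
  3-0 → 3
  4-2 → 2
  0-0 → 0
  2-0 → 2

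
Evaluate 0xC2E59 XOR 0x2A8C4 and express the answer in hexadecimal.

0xE869D

XOR each hex digit independently (no carries):
  C^2=E, 2^A=8, E^8=6, 5^C=9, 9^4=D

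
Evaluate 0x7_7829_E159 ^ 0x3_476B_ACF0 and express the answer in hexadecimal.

0x43F424DA9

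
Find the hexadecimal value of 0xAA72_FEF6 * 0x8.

Multiply each base-16 digit by 8, carrying:
  6×8 = 48 → write 0 carry 3
  F×8+3 = 123 → write B carry 7
  E×8+7 = 119 → write 7 carry 7
  F×8+7 = 127 → write F carry 7
  2×8+7 = 23 → write 7 carry 1
  7×8+1 = 57 → write 9 carry 3
  A×8+3 = 83 → write 3 carry 5
  A×8+5 = 85 → write 5 carry 5
  remaining carry: 5

0x55397F7B0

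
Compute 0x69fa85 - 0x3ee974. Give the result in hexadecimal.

0x2b1111

Subtract column by column in base 16:
  5-4 → 1
  8-7 → 1
  a-9 → 1
  f-e → 1
  9-e → b (borrow)
  6-3-1 → 2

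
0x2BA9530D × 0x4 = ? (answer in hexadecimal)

0xAEA54C34

Multiply each base-16 digit by 4, carrying:
  D×4 = 52 → write 4 carry 3
  0×4+3 = 3 → write 3
  3×4 = 12 → write C
  5×4 = 20 → write 4 carry 1
  9×4+1 = 37 → write 5 carry 2
  A×4+2 = 42 → write A carry 2
  B×4+2 = 46 → write E carry 2
  2×4+2 = 10 → write A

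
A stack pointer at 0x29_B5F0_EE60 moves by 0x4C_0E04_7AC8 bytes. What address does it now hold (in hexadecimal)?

0x75C3F56928

Add column by column in base 16, right to left:
  0+8 = 8
  6+C = 2 carry 1
  E+A+1 = 9 carry 1
  E+7+1 = 6 carry 1
  0+4+1 = 5
  F+0 = F
  5+E = 3 carry 1
  B+0+1 = C
  9+C = 5 carry 1
  2+4+1 = 7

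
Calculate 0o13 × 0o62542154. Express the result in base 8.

0o1055470244

Multiply each base-8 digit by 11, carrying:
  4×11 = 44 → write 4 carry 5
  5×11+5 = 60 → write 4 carry 7
  1×11+7 = 18 → write 2 carry 2
  2×11+2 = 24 → write 0 carry 3
  4×11+3 = 47 → write 7 carry 5
  5×11+5 = 60 → write 4 carry 7
  2×11+7 = 29 → write 5 carry 3
  6×11+3 = 69 → write 5 carry 8
  remaining carry: 10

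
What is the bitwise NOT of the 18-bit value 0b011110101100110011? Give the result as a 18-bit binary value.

Invert each bit: 011110101100110011 → 100001010011001100.

0b100001010011001100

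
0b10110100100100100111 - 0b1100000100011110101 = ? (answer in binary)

Subtract column by column in base 2:
  1-1 → 0
  1-0 → 1
  1-1 → 0
  0-0 → 0
  0-1 → 1 (borrow)
  1-1-1 → 1 (borrow)
  0-1-1 → 0 (borrow)
  0-1-1 → 0 (borrow)
  1-0-1 → 0
  0-0 → 0
  0-0 → 0
  1-1 → 0
  0-0 → 0
  0-0 → 0
  1-0 → 1
  0-0 → 0
  1-0 → 1
  1-1 → 0
  0-1 → 1 (borrow)
  1-0-1 → 0

0b1010100000000110010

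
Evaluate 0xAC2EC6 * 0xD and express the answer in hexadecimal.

0x8BE600E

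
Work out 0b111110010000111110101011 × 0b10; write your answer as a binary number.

0b1111100100001111101010110

Multiply each base-2 digit by 2, carrying:
  1×2 = 2 → write 0 carry 1
  1×2+1 = 3 → write 1 carry 1
  0×2+1 = 1 → write 1
  1×2 = 2 → write 0 carry 1
  0×2+1 = 1 → write 1
  1×2 = 2 → write 0 carry 1
  0×2+1 = 1 → write 1
  1×2 = 2 → write 0 carry 1
  1×2+1 = 3 → write 1 carry 1
  1×2+1 = 3 → write 1 carry 1
  1×2+1 = 3 → write 1 carry 1
  1×2+1 = 3 → write 1 carry 1
  0×2+1 = 1 → write 1
  0×2 = 0 → write 0
  0×2 = 0 → write 0
  0×2 = 0 → write 0
  1×2 = 2 → write 0 carry 1
  0×2+1 = 1 → write 1
  0×2 = 0 → write 0
  1×2 = 2 → write 0 carry 1
  1×2+1 = 3 → write 1 carry 1
  1×2+1 = 3 → write 1 carry 1
  1×2+1 = 3 → write 1 carry 1
  1×2+1 = 3 → write 1 carry 1
  remaining carry: 1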